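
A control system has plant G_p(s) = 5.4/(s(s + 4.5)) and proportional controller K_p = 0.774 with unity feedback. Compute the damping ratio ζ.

ζ = 1.1

The closed-loop denominator is s(s+4.5) + 0.774·5.4 = s² + 4.5s + 4.18.
Matching s² + 2ζω_n s + ω_n²: ω_n = √4.18 = 2.044 rad/s and 2ζω_n = 4.5, so ζ = 4.5/(2·2.044) = 1.1.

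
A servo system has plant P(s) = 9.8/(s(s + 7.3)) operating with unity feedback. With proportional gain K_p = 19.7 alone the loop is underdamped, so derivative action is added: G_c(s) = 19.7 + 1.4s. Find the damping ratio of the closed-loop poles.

ζ = 0.756

Forward path: (19.7 + 1.4s)·9.8/(s(s+7.3)). The closed-loop characteristic equation is s² + (7.3 + 9.8·1.4)s + 9.8·19.7 = 0.
That is s² + 21.02s + 193.1 = 0, so ω_n = 13.89 rad/s and ζ = 21.02/(2·13.89) = 0.7564.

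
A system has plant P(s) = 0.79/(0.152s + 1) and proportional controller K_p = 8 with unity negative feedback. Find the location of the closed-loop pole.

s = -48.16

Closed loop: T(s) = K_p·P/(1+K_p·P) = 6.32/(0.152s + 1 + 6.32), with pole at s = −(1 + 6.32)/0.152 = −48.16.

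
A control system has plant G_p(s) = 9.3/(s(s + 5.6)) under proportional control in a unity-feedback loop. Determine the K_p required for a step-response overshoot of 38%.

K_p = 9.73

From %OS = 100·exp(−πζ/√(1−ζ²)) = 38%, ζ = −ln(0.38)/√(π²+ln²(0.38)) = 0.2943.
Characteristic equation s² + 5.6s + 9.3K_p = 0 gives ζ = 5.6/(2√(9.3K_p)).
Setting ζ = 0.2943: √(9.3K_p) = 5.6/(2·0.2943) = 9.513, so K_p = 90.49/9.3 = 9.73.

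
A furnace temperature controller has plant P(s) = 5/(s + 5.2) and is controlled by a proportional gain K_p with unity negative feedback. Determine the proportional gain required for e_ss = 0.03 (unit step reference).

Steady-state error for a unit step on this type-0 loop is 1/(1 + K_p·P(0)).
P(0) = 0.9615. Require 1/(1 + K_p·0.9615) = 0.03, so 1 + 0.9615·K_p = 33.33.
K_p = (33.33 − 1)/0.9615 = 33.6.

K_p = 33.6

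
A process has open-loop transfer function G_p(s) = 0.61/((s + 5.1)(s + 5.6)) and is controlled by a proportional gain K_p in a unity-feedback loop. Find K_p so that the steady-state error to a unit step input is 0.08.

K_p = 538

Steady-state error for a unit step on this type-0 loop is 1/(1 + K_p·G_p(0)).
G_p(0) = 0.02136. Require 1/(1 + K_p·0.02136) = 0.08, so 1 + 0.02136·K_p = 12.5.
K_p = (12.5 − 1)/0.02136 = 538.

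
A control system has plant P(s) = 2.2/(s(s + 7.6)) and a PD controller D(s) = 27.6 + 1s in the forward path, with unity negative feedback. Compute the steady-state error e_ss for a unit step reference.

The open loop D(s)P(s) has a pole at the origin (type 1), so the static position error constant is infinite and e_ss = 1/(1+∞) = 0.

0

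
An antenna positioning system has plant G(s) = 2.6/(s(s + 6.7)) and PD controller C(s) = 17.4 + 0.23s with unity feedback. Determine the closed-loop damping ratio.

ζ = 0.543

Forward path: (17.4 + 0.23s)·2.6/(s(s+6.7)). The closed-loop characteristic equation is s² + (6.7 + 2.6·0.23)s + 2.6·17.4 = 0.
That is s² + 7.298s + 45.24 = 0, so ω_n = 6.726 rad/s and ζ = 7.298/(2·6.726) = 0.5425.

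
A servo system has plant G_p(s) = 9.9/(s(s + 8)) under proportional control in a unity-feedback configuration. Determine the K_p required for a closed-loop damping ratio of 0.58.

K_p = 4.8

Closed-loop characteristic equation: s² + 8s + K_p·9.9 = 0.
So ω_n = √(9.9K_p) and 2ζω_n = 8, giving ζ = 8/(2√(9.9K_p)).
Setting ζ = 0.58: √(9.9K_p) = 8/(2·0.58) = 6.897, so K_p = 47.56/9.9 = 4.8.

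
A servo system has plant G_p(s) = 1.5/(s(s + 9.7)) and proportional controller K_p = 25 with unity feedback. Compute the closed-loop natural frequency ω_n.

The closed-loop denominator is s(s+9.7) + 25·1.5 = s² + 9.7s + 37.5.
Matching s² + 2ζω_n s + ω_n²: ω_n = √37.5 = 6.124 rad/s and 2ζω_n = 9.7, so ζ = 9.7/(2·6.124) = 0.792.

ω_n = 6.12 rad/s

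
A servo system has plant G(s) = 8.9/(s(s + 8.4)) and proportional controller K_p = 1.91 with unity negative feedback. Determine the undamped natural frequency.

ω_n = 4.12 rad/s

With unity feedback the closed-loop characteristic equation is s² + 8.4s + 1.91·8.9 = s² + 8.4s + 17 = 0.
Matching s² + 2ζω_n s + ω_n²: ω_n = √17 = 4.123 rad/s and 2ζω_n = 8.4, so ζ = 8.4/(2·4.123) = 1.02.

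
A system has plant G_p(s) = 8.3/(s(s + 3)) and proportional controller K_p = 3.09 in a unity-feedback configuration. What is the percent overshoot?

37.7%

The closed-loop denominator s² + 3s + 25.65 gives ω_n = √25.65 = 5.064 and ζ = 3/(2ω_n) = 0.2962.
%OS = 100·exp(−πζ/√(1−ζ²)) = 100·exp(−π·0.2962/√0.9123) = 37.7%.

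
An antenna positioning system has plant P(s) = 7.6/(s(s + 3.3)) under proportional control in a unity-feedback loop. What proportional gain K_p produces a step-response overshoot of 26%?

From %OS = 100·exp(−πζ/√(1−ζ²)) = 26%, ζ = −ln(0.26)/√(π²+ln²(0.26)) = 0.3941.
Characteristic equation s² + 3.3s + 7.6K_p = 0 gives ζ = 3.3/(2√(7.6K_p)).
Setting ζ = 0.3941: √(7.6K_p) = 3.3/(2·0.3941) = 4.187, so K_p = 17.53/7.6 = 2.31.

K_p = 2.31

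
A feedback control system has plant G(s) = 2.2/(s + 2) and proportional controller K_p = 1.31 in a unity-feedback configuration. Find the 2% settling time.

Closed-loop transfer function: T(s) = K_p·G(s)/(1 + K_p·G(s)) = 2.882/(s + 2 + 2.882) = 2.882/(s + 4.882).
Time constant τ = 1/4.882 = 0.2048 s, so the 2% settling time is about 4τ = 0.819 s.

T_s ≈ 0.819 s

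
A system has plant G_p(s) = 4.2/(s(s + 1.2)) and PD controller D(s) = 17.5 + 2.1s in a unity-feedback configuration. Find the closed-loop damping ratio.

ζ = 0.584

Forward path: (17.5 + 2.1s)·4.2/(s(s+1.2)). The closed-loop characteristic equation is s² + (1.2 + 4.2·2.1)s + 4.2·17.5 = 0.
That is s² + 10.02s + 73.5 = 0, so ω_n = 8.573 rad/s and ζ = 10.02/(2·8.573) = 0.5844.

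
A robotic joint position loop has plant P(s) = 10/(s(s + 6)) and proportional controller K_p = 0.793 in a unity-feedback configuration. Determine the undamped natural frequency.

ω_n = 2.82 rad/s

With unity feedback the closed-loop characteristic equation is s² + 6s + 0.793·10 = s² + 6s + 7.93 = 0.
Matching s² + 2ζω_n s + ω_n²: ω_n = √7.93 = 2.816 rad/s and 2ζω_n = 6, so ζ = 6/(2·2.816) = 1.07.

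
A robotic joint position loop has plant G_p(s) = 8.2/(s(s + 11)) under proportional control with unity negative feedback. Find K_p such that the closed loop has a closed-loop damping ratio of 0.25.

K_p = 59

Closed-loop characteristic equation: s² + 11s + K_p·8.2 = 0.
So ω_n = √(8.2K_p) and 2ζω_n = 11, giving ζ = 11/(2√(8.2K_p)).
Setting ζ = 0.25: √(8.2K_p) = 11/(2·0.25) = 22, so K_p = 484/8.2 = 59.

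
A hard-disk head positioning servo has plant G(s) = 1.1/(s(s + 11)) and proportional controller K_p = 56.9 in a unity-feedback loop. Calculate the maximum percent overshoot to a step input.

4.79%

Closed-loop characteristic equation: s² + 11s + 62.59 = 0, so ω_n = 7.911 rad/s and ζ = 11/(2·7.911) = 0.6952.
%OS = 100·exp(−πζ/√(1−ζ²)) = 100·exp(−π·0.6952/√0.5167) = 4.79%.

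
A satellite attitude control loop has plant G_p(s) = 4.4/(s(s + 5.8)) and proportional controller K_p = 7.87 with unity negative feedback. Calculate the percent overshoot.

16.9%

Closed-loop characteristic equation: s² + 5.8s + 34.63 = 0, so ω_n = 5.885 rad/s and ζ = 5.8/(2·5.885) = 0.4928.
%OS = 100·exp(−πζ/√(1−ζ²)) = 100·exp(−π·0.4928/√0.7571) = 16.9%.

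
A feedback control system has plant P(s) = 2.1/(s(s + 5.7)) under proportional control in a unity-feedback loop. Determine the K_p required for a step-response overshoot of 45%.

K_p = 63.7

From %OS = 100·exp(−πζ/√(1−ζ²)) = 45%, ζ = −ln(0.45)/√(π²+ln²(0.45)) = 0.2463.
Characteristic equation s² + 5.7s + 2.1K_p = 0 gives ζ = 5.7/(2√(2.1K_p)).
Setting ζ = 0.2463: √(2.1K_p) = 5.7/(2·0.2463) = 11.57, so K_p = 133.9/2.1 = 63.7.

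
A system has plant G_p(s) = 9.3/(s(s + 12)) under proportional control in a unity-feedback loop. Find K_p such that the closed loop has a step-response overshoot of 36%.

K_p = 40.5

From %OS = 100·exp(−πζ/√(1−ζ²)) = 36%, ζ = −ln(0.36)/√(π²+ln²(0.36)) = 0.3093.
Characteristic equation s² + 12s + 9.3K_p = 0 gives ζ = 12/(2√(9.3K_p)).
Setting ζ = 0.3093: √(9.3K_p) = 12/(2·0.3093) = 19.4, so K_p = 376.4/9.3 = 40.5.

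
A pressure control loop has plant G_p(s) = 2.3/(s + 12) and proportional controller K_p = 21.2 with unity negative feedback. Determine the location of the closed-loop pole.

Closed-loop transfer function: T(s) = K_p·G_p(s)/(1 + K_p·G_p(s)) = 48.76/(s + 12 + 48.76) = 48.76/(s + 60.76).
The closed-loop pole is at s = −60.76.

s = -60.76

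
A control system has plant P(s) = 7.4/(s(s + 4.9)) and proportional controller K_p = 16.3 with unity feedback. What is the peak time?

From 1 + K_pP(s) = 0: s² + 4.9s + 120.6 = 0 ⇒ ω_n = 10.98, ζ = 0.2231.
Damped frequency ω_d = ω_n√(1−ζ²) = 10.71 rad/s, so peak time T_p = π/ω_d = 0.293 s.

T_p = 0.293 s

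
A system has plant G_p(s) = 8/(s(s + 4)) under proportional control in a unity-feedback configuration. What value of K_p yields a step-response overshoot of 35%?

From %OS = 100·exp(−πζ/√(1−ζ²)) = 35%, ζ = −ln(0.35)/√(π²+ln²(0.35)) = 0.3169.
Characteristic equation s² + 4s + 8K_p = 0 gives ζ = 4/(2√(8K_p)).
Setting ζ = 0.3169: √(8K_p) = 4/(2·0.3169) = 6.31, so K_p = 39.82/8 = 4.98.

K_p = 4.98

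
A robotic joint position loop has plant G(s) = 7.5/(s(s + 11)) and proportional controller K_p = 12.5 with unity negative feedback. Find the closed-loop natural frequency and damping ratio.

ω_n = 9.68 rad/s, ζ = 0.568

The closed-loop denominator is s(s+11) + 12.5·7.5 = s² + 11s + 93.75.
So ω_n² = 93.75 ⇒ ω_n = 9.682 rad/s, and ζ = 11/(2ω_n) = 0.568.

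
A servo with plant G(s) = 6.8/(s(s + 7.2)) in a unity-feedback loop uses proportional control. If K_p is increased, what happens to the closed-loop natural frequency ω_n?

ω_n = √(6.8·K_p), which grows with K_p.

increase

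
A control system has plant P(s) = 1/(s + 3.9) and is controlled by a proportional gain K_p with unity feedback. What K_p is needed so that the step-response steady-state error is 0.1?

For a type-0 loop with proportional control, e_ss = 1/(1 + K_p·P(0)).
P(0) = 0.2564. Require 1/(1 + K_p·0.2564) = 0.1, so 1 + 0.2564·K_p = 10.
K_p = (10 − 1)/0.2564 = 35.1.

K_p = 35.1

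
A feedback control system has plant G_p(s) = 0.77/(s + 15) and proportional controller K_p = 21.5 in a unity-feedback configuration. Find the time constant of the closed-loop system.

τ = 0.0317 s

Closed-loop transfer function: T(s) = K_p·G_p(s)/(1 + K_p·G_p(s)) = 16.55/(s + 15 + 16.55) = 16.55/(s + 31.55).
Time constant τ = 1/31.55 = 0.0317 s.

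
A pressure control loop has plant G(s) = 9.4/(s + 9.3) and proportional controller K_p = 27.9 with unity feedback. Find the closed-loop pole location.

Closed-loop transfer function: T(s) = K_p·G(s)/(1 + K_p·G(s)) = 262.3/(s + 9.3 + 262.3) = 262.3/(s + 271.6).
The closed-loop pole is at s = −271.6.

s = -271.6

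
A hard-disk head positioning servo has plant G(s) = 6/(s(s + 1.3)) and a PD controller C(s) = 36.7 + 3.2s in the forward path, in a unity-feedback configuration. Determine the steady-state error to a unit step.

The open loop C(s)G(s) has a pole at the origin (type 1), so the static position error constant is infinite and e_ss = 1/(1+∞) = 0.

0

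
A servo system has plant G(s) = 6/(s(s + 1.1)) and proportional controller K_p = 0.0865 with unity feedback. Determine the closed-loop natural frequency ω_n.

ω_n = 0.72 rad/s

1 + K_p·G(s) = 0 gives s² + 1.1s + 0.519 = 0.
So ω_n² = 0.519 ⇒ ω_n = 0.7204 rad/s, and ζ = 1.1/(2ω_n) = 0.763.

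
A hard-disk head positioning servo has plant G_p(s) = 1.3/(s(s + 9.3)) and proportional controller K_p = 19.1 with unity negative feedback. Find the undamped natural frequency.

With unity feedback the closed-loop characteristic equation is s² + 9.3s + 19.1·1.3 = s² + 9.3s + 24.83 = 0.
Matching s² + 2ζω_n s + ω_n²: ω_n = √24.83 = 4.983 rad/s and 2ζω_n = 9.3, so ζ = 9.3/(2·4.983) = 0.933.

ω_n = 4.98 rad/s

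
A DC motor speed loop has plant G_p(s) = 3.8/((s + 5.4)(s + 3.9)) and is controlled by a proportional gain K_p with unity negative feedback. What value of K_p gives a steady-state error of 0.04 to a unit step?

K_p = 133

The loop is type 0, so e_ss(step) = 1/(1 + K_pos) with K_pos = K_p·G_p(0).
G_p(0) = 0.1804. Require 1/(1 + K_p·0.1804) = 0.04, so 1 + 0.1804·K_p = 25.
K_p = (25 − 1)/0.1804 = 133.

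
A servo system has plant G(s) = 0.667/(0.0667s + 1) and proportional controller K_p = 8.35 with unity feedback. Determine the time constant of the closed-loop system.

τ = 0.0102 s

Closed loop: T(s) = K_p·G/(1+K_p·G) = 5.569/(0.0667s + 1 + 5.569), with pole at s = −(1 + 5.569)/0.0667 = −98.49.
Closed-loop time constant τ = 1/98.49 = 0.0102 s.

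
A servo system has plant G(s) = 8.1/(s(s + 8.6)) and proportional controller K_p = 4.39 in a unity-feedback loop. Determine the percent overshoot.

The closed-loop denominator s² + 8.6s + 35.56 gives ω_n = √35.56 = 5.963 and ζ = 8.6/(2ω_n) = 0.7211.
%OS = 100·exp(−πζ/√(1−ζ²)) = 100·exp(−π·0.7211/√0.48) = 3.8%.

3.8%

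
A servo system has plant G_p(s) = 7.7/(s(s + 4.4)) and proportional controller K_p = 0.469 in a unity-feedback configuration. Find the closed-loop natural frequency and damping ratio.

The closed-loop denominator is s(s+4.4) + 0.469·7.7 = s² + 4.4s + 3.611.
So ω_n² = 3.611 ⇒ ω_n = 1.9 rad/s, and ζ = 4.4/(2ω_n) = 1.16.

ω_n = 1.9 rad/s, ζ = 1.16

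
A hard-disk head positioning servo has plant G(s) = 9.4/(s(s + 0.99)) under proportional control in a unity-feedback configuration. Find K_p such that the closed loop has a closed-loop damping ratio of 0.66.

K_p = 0.0598

Closed-loop characteristic equation: s² + 0.99s + K_p·9.4 = 0.
So ω_n = √(9.4K_p) and 2ζω_n = 0.99, giving ζ = 0.99/(2√(9.4K_p)).
Setting ζ = 0.66: √(9.4K_p) = 0.99/(2·0.66) = 0.75, so K_p = 0.5625/9.4 = 0.0598.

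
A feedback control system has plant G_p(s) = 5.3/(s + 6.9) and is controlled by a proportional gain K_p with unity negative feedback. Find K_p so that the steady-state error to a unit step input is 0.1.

Steady-state error for a unit step on this type-0 loop is 1/(1 + K_p·G_p(0)).
G_p(0) = 0.7681. Require 1/(1 + K_p·0.7681) = 0.1, so 1 + 0.7681·K_p = 10.
K_p = (10 − 1)/0.7681 = 11.7.

K_p = 11.7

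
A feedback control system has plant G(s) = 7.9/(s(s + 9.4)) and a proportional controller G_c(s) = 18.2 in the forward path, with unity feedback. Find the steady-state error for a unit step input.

The open loop G_c(s)G(s) has a pole at the origin (type 1), so the static position error constant is infinite and e_ss = 1/(1+∞) = 0.

0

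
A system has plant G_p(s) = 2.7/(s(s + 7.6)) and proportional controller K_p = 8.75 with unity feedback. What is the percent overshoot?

Closed-loop characteristic equation: s² + 7.6s + 23.62 = 0, so ω_n = 4.861 rad/s and ζ = 7.6/(2·4.861) = 0.7818.
%OS = 100·exp(−πζ/√(1−ζ²)) = 100·exp(−π·0.7818/√0.3888) = 1.95%.

1.95%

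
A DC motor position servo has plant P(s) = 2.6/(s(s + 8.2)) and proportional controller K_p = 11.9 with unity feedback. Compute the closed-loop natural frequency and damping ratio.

With unity feedback the closed-loop characteristic equation is s² + 8.2s + 11.9·2.6 = s² + 8.2s + 30.94 = 0.
Matching s² + 2ζω_n s + ω_n²: ω_n = √30.94 = 5.562 rad/s and 2ζω_n = 8.2, so ζ = 8.2/(2·5.562) = 0.737.

ω_n = 5.56 rad/s, ζ = 0.737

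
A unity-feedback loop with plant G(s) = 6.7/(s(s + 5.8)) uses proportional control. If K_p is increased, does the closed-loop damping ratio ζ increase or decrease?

decrease

ζ = 5.8/(2√(6.7K_p)); increasing K_p raises the denominator, so ζ falls.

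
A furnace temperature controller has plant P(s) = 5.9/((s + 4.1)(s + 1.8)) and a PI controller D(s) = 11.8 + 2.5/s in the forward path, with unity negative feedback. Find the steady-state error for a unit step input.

0

The open loop D(s)P(s) has a pole at the origin (type 1), so the static position error constant is infinite and e_ss = 1/(1+∞) = 0.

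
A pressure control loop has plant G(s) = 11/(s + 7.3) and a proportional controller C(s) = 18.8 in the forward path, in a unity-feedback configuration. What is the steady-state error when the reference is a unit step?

The loop is type 0. Static position error constant K_pos = C(0)·G(0) = 18.8·1.507 = 28.33.
Steady-state error to a unit step: e_ss = 1/(1+K_pos) = 1/29.33 = 0.0341.

0.0341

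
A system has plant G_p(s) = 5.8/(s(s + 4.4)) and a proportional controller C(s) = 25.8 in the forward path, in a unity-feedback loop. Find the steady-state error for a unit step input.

The open loop C(s)G_p(s) has a pole at the origin (type 1), so the static position error constant is infinite and e_ss = 1/(1+∞) = 0.

0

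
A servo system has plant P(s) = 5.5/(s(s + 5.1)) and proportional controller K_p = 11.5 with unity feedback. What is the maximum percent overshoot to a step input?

From 1 + K_pP(s) = 0: s² + 5.1s + 63.25 = 0 ⇒ ω_n = 7.953, ζ = 0.3206.
%OS = 100·exp(−πζ/√(1−ζ²)) = 100·exp(−π·0.3206/√0.8972) = 34.5%.

34.5%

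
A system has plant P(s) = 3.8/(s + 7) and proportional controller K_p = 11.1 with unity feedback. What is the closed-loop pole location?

s = -49.18

Closed-loop transfer function: T(s) = K_p·P(s)/(1 + K_p·P(s)) = 42.18/(s + 7 + 42.18) = 42.18/(s + 49.18).
The closed-loop pole is at s = −49.18.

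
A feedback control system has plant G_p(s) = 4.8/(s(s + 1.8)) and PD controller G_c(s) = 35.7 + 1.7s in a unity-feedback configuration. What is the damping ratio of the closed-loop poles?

ζ = 0.38

Forward path: (35.7 + 1.7s)·4.8/(s(s+1.8)). The closed-loop characteristic equation is s² + (1.8 + 4.8·1.7)s + 4.8·35.7 = 0.
That is s² + 9.96s + 171.4 = 0, so ω_n = 13.09 rad/s and ζ = 9.96/(2·13.09) = 0.3804.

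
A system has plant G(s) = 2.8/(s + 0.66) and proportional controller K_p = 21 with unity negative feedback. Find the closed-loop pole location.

s = -59.46

Closed-loop transfer function: T(s) = K_p·G(s)/(1 + K_p·G(s)) = 58.8/(s + 0.66 + 58.8) = 58.8/(s + 59.46).
The closed-loop pole is at s = −59.46.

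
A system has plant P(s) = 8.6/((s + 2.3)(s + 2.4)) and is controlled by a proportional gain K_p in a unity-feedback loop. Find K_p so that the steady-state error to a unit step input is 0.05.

For a type-0 loop with proportional control, e_ss = 1/(1 + K_p·P(0)).
P(0) = 1.558. Require 1/(1 + K_p·1.558) = 0.05, so 1 + 1.558·K_p = 20.
K_p = (20 − 1)/1.558 = 12.2.

K_p = 12.2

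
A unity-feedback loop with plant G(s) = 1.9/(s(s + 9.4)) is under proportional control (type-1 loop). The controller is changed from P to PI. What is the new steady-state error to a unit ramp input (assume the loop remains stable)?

The integrator raises the loop to type 2, so K_v → ∞ and e_ss to a ramp is zero.

0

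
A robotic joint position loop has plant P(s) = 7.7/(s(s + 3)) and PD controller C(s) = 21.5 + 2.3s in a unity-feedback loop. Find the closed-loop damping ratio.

ζ = 0.805

Forward path: (21.5 + 2.3s)·7.7/(s(s+3)). The closed-loop characteristic equation is s² + (3 + 7.7·2.3)s + 7.7·21.5 = 0.
That is s² + 20.71s + 165.6 = 0, so ω_n = 12.87 rad/s and ζ = 20.71/(2·12.87) = 0.8048.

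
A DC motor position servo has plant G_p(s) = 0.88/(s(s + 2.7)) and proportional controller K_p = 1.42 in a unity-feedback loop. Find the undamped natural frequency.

1 + K_p·G_p(s) = 0 gives s² + 2.7s + 1.25 = 0.
Matching s² + 2ζω_n s + ω_n²: ω_n = √1.25 = 1.118 rad/s and 2ζω_n = 2.7, so ζ = 2.7/(2·1.118) = 1.21.

ω_n = 1.12 rad/s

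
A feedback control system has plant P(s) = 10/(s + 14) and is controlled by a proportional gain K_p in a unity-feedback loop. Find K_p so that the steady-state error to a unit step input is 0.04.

For a type-0 loop with proportional control, e_ss = 1/(1 + K_p·P(0)).
P(0) = 0.7143. Require 1/(1 + K_p·0.7143) = 0.04, so 1 + 0.7143·K_p = 25.
K_p = (25 − 1)/0.7143 = 33.6.

K_p = 33.6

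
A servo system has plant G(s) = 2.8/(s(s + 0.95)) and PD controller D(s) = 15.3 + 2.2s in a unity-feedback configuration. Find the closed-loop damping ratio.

ζ = 0.543

Forward path: (15.3 + 2.2s)·2.8/(s(s+0.95)). The closed-loop characteristic equation is s² + (0.95 + 2.8·2.2)s + 2.8·15.3 = 0.
That is s² + 7.11s + 42.84 = 0, so ω_n = 6.545 rad/s and ζ = 7.11/(2·6.545) = 0.5431.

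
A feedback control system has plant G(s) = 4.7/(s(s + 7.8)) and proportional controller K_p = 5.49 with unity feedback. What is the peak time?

From 1 + K_pG(s) = 0: s² + 7.8s + 25.8 = 0 ⇒ ω_n = 5.08, ζ = 0.7678.
Damped frequency ω_d = ω_n√(1−ζ²) = 3.255 rad/s, so peak time T_p = π/ω_d = 0.965 s.

T_p = 0.965 s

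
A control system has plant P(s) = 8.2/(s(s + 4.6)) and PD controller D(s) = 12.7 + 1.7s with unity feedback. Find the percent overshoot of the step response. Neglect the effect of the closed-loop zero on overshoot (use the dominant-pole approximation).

0.109%

Forward path: (12.7 + 1.7s)·8.2/(s(s+4.6)). The closed-loop characteristic equation is s² + (4.6 + 8.2·1.7)s + 8.2·12.7 = 0.
That is s² + 18.54s + 104.1 = 0, so ω_n = 10.2 rad/s and ζ = 18.54/(2·10.2) = 0.9084.
%OS = 100·exp(−πζ/√(1−ζ²)) = 0.109%.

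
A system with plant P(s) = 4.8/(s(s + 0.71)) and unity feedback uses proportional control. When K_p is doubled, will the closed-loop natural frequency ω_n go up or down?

increase

ω_n = √(4.8·K_p), which grows with K_p.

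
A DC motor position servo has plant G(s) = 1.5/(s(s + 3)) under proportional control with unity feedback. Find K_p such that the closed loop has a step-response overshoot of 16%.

From %OS = 100·exp(−πζ/√(1−ζ²)) = 16%, ζ = −ln(0.16)/√(π²+ln²(0.16)) = 0.5039.
Characteristic equation s² + 3s + 1.5K_p = 0 gives ζ = 3/(2√(1.5K_p)).
Setting ζ = 0.5039: √(1.5K_p) = 3/(2·0.5039) = 2.977, so K_p = 8.862/1.5 = 5.91.

K_p = 5.91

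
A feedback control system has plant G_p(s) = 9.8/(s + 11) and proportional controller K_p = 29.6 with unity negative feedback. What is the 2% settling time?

T_s ≈ 0.0133 s

Closed-loop transfer function: T(s) = K_p·G_p(s)/(1 + K_p·G_p(s)) = 290.1/(s + 11 + 290.1) = 290.1/(s + 301.1).
Time constant τ = 1/301.1 = 0.003321 s, so the 2% settling time is about 4τ = 0.0133 s.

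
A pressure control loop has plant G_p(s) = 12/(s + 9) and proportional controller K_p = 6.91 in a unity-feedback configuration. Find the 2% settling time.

Closed-loop transfer function: T(s) = K_p·G_p(s)/(1 + K_p·G_p(s)) = 82.92/(s + 9 + 82.92) = 82.92/(s + 91.92).
Time constant τ = 1/91.92 = 0.01088 s, so the 2% settling time is about 4τ = 0.0435 s.

T_s ≈ 0.0435 s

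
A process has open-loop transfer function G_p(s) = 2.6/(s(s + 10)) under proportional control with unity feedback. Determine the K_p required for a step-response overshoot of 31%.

K_p = 78.8

From %OS = 100·exp(−πζ/√(1−ζ²)) = 31%, ζ = −ln(0.31)/√(π²+ln²(0.31)) = 0.3493.
Characteristic equation s² + 10s + 2.6K_p = 0 gives ζ = 10/(2√(2.6K_p)).
Setting ζ = 0.3493: √(2.6K_p) = 10/(2·0.3493) = 14.31, so K_p = 204.9/2.6 = 78.8.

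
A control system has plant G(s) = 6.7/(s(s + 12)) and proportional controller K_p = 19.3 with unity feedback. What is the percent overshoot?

14.2%

Closed-loop characteristic equation: s² + 12s + 129.3 = 0, so ω_n = 11.37 rad/s and ζ = 12/(2·11.37) = 0.5276.
%OS = 100·exp(−πζ/√(1−ζ²)) = 100·exp(−π·0.5276/√0.7216) = 14.2%.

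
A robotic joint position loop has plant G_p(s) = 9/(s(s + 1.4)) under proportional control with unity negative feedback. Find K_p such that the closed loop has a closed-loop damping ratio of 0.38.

Closed-loop characteristic equation: s² + 1.4s + K_p·9 = 0.
So ω_n = √(9K_p) and 2ζω_n = 1.4, giving ζ = 1.4/(2√(9K_p)).
Setting ζ = 0.38: √(9K_p) = 1.4/(2·0.38) = 1.842, so K_p = 3.393/9 = 0.377.

K_p = 0.377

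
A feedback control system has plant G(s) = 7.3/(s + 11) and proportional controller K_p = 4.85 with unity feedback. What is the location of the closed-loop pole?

Closed-loop transfer function: T(s) = K_p·G(s)/(1 + K_p·G(s)) = 35.4/(s + 11 + 35.4) = 35.4/(s + 46.4).
The closed-loop pole is at s = −46.4.

s = -46.4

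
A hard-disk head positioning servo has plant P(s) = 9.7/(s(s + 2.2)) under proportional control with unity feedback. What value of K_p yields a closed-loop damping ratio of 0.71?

K_p = 0.247

Closed-loop characteristic equation: s² + 2.2s + K_p·9.7 = 0.
So ω_n = √(9.7K_p) and 2ζω_n = 2.2, giving ζ = 2.2/(2√(9.7K_p)).
Setting ζ = 0.71: √(9.7K_p) = 2.2/(2·0.71) = 1.549, so K_p = 2.4/9.7 = 0.247.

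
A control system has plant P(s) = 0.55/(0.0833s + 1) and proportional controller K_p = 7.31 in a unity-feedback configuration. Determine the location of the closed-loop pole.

Closed loop: T(s) = K_p·P/(1+K_p·P) = 4.021/(0.0833s + 1 + 4.021), with pole at s = −(1 + 4.021)/0.0833 = −60.27.

s = -60.27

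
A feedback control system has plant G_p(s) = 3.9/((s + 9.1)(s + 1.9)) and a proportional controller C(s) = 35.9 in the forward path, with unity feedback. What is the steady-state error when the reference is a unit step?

0.11

The loop is type 0. Static position error constant K_pos = C(0)·G_p(0) = 35.9·0.2256 = 8.098.
Steady-state error to a unit step: e_ss = 1/(1+K_pos) = 1/9.098 = 0.11.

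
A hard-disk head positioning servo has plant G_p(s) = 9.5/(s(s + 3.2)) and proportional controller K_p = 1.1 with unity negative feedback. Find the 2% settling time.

T_s ≈ 2.5 s

The closed-loop denominator s² + 3.2s + 10.45 gives ω_n = √10.45 = 3.233 and ζ = 3.2/(2ω_n) = 0.495.
2% settling time T_s ≈ 4/(ζω_n) = 4/1.6 = 2.5 s.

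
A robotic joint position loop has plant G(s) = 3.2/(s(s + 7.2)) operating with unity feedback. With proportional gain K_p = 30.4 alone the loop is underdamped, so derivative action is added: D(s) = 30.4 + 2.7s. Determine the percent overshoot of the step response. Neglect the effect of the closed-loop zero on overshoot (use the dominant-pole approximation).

Forward path: (30.4 + 2.7s)·3.2/(s(s+7.2)). The closed-loop characteristic equation is s² + (7.2 + 3.2·2.7)s + 3.2·30.4 = 0.
That is s² + 15.84s + 97.28 = 0, so ω_n = 9.863 rad/s and ζ = 15.84/(2·9.863) = 0.803.
%OS = 100·exp(−πζ/√(1−ζ²)) = 1.45%.

1.45%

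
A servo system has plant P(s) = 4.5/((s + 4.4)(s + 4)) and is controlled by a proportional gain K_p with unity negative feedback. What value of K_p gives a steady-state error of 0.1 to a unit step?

K_p = 35.2

For a type-0 loop with proportional control, e_ss = 1/(1 + K_p·P(0)).
P(0) = 0.2557. Require 1/(1 + K_p·0.2557) = 0.1, so 1 + 0.2557·K_p = 10.
K_p = (10 − 1)/0.2557 = 35.2.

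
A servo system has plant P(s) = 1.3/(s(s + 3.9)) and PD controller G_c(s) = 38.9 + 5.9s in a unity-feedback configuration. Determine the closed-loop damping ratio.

Forward path: (38.9 + 5.9s)·1.3/(s(s+3.9)). The closed-loop characteristic equation is s² + (3.9 + 1.3·5.9)s + 1.3·38.9 = 0.
That is s² + 11.57s + 50.57 = 0, so ω_n = 7.111 rad/s and ζ = 11.57/(2·7.111) = 0.8135.

ζ = 0.813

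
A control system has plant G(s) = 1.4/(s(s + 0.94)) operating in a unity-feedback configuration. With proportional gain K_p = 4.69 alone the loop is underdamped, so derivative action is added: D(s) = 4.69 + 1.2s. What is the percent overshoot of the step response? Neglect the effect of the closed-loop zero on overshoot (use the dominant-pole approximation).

15.4%

Forward path: (4.69 + 1.2s)·1.4/(s(s+0.94)). The closed-loop characteristic equation is s² + (0.94 + 1.4·1.2)s + 1.4·4.69 = 0.
That is s² + 2.62s + 6.566 = 0, so ω_n = 2.562 rad/s and ζ = 2.62/(2·2.562) = 0.5112.
%OS = 100·exp(−πζ/√(1−ζ²)) = 15.4%.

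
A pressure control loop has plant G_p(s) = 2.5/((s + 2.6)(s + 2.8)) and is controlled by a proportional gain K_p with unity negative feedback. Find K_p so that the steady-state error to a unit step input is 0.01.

Steady-state error for a unit step on this type-0 loop is 1/(1 + K_p·G_p(0)).
G_p(0) = 0.3434. Require 1/(1 + K_p·0.3434) = 0.01, so 1 + 0.3434·K_p = 100.
K_p = (100 − 1)/0.3434 = 288.

K_p = 288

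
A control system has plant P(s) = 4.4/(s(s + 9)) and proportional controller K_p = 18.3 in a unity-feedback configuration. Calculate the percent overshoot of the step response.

Closed-loop characteristic equation: s² + 9s + 80.52 = 0, so ω_n = 8.973 rad/s and ζ = 9/(2·8.973) = 0.5015.
%OS = 100·exp(−πζ/√(1−ζ²)) = 100·exp(−π·0.5015/√0.7485) = 16.2%.

16.2%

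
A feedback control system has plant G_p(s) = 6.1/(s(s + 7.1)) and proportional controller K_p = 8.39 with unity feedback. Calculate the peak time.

T_p = 0.506 s

From 1 + K_pG_p(s) = 0: s² + 7.1s + 51.18 = 0 ⇒ ω_n = 7.154, ζ = 0.4962.
Damped frequency ω_d = ω_n√(1−ζ²) = 6.211 rad/s, so peak time T_p = π/ω_d = 0.506 s.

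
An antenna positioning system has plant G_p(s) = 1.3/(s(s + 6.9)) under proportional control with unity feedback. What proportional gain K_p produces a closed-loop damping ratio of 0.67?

Closed-loop characteristic equation: s² + 6.9s + K_p·1.3 = 0.
So ω_n = √(1.3K_p) and 2ζω_n = 6.9, giving ζ = 6.9/(2√(1.3K_p)).
Setting ζ = 0.67: √(1.3K_p) = 6.9/(2·0.67) = 5.149, so K_p = 26.51/1.3 = 20.4.

K_p = 20.4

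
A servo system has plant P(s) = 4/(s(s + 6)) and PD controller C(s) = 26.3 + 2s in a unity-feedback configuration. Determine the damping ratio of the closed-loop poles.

Forward path: (26.3 + 2s)·4/(s(s+6)). The closed-loop characteristic equation is s² + (6 + 4·2)s + 4·26.3 = 0.
That is s² + 14s + 105.2 = 0, so ω_n = 10.26 rad/s and ζ = 14/(2·10.26) = 0.6825.

ζ = 0.682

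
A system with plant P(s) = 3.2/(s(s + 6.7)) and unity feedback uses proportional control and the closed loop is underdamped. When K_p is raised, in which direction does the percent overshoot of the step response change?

increase

Characteristic equation s² + 6.7s + K_p·3.2 = 0: raising K_p raises ω_n while 2ζω_n = 6.7 is fixed, so ζ falls and overshoot grows.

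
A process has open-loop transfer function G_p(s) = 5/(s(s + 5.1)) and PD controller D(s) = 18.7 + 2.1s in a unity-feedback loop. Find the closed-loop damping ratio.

Forward path: (18.7 + 2.1s)·5/(s(s+5.1)). The closed-loop characteristic equation is s² + (5.1 + 5·2.1)s + 5·18.7 = 0.
That is s² + 15.6s + 93.5 = 0, so ω_n = 9.67 rad/s and ζ = 15.6/(2·9.67) = 0.8067.

ζ = 0.807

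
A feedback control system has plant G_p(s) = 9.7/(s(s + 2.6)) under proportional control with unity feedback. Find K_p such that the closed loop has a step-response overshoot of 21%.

From %OS = 100·exp(−πζ/√(1−ζ²)) = 21%, ζ = −ln(0.21)/√(π²+ln²(0.21)) = 0.4449.
Characteristic equation s² + 2.6s + 9.7K_p = 0 gives ζ = 2.6/(2√(9.7K_p)).
Setting ζ = 0.4449: √(9.7K_p) = 2.6/(2·0.4449) = 2.922, so K_p = 8.538/9.7 = 0.88.

K_p = 0.88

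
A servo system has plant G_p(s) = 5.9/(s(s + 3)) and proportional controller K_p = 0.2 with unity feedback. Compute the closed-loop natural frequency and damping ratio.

ω_n = 1.09 rad/s, ζ = 1.38

1 + K_p·G_p(s) = 0 gives s² + 3s + 1.18 = 0.
So ω_n² = 1.18 ⇒ ω_n = 1.086 rad/s, and ζ = 3/(2ω_n) = 1.38.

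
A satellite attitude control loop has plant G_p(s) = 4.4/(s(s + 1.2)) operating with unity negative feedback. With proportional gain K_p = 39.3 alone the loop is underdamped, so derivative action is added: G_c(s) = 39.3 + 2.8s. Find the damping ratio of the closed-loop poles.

Forward path: (39.3 + 2.8s)·4.4/(s(s+1.2)). The closed-loop characteristic equation is s² + (1.2 + 4.4·2.8)s + 4.4·39.3 = 0.
That is s² + 13.52s + 172.9 = 0, so ω_n = 13.15 rad/s and ζ = 13.52/(2·13.15) = 0.5141.

ζ = 0.514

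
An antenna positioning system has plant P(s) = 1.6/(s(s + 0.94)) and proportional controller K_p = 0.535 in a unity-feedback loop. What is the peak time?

The closed-loop denominator s² + 0.94s + 0.856 gives ω_n = √0.856 = 0.9252 and ζ = 0.94/(2ω_n) = 0.508.
Damped frequency ω_d = ω_n√(1−ζ²) = 0.7969 rad/s, so peak time T_p = π/ω_d = 3.94 s.

T_p = 3.94 s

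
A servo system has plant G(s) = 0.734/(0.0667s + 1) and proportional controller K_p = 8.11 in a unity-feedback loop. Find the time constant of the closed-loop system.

τ = 0.00959 s

Closed loop: T(s) = K_p·G/(1+K_p·G) = 5.953/(0.0667s + 1 + 5.953), with pole at s = −(1 + 5.953)/0.0667 = −104.2.
Closed-loop time constant τ = 1/104.2 = 0.00959 s.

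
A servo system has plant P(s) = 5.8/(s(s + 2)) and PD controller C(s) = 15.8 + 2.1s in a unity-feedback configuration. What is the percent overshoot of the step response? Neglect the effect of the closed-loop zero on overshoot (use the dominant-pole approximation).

Forward path: (15.8 + 2.1s)·5.8/(s(s+2)). The closed-loop characteristic equation is s² + (2 + 5.8·2.1)s + 5.8·15.8 = 0.
That is s² + 14.18s + 91.64 = 0, so ω_n = 9.573 rad/s and ζ = 14.18/(2·9.573) = 0.7406.
%OS = 100·exp(−πζ/√(1−ζ²)) = 3.13%.

3.13%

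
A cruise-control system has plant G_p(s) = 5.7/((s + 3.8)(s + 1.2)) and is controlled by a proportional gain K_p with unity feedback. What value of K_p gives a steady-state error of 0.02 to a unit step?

For a type-0 loop with proportional control, e_ss = 1/(1 + K_p·G_p(0)).
G_p(0) = 1.25. Require 1/(1 + K_p·1.25) = 0.02, so 1 + 1.25·K_p = 50.
K_p = (50 − 1)/1.25 = 39.2.

K_p = 39.2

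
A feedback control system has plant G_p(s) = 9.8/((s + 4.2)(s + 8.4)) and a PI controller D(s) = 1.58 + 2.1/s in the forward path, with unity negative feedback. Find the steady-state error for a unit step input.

0

The open loop D(s)G_p(s) has a pole at the origin (type 1), so the static position error constant is infinite and e_ss = 1/(1+∞) = 0.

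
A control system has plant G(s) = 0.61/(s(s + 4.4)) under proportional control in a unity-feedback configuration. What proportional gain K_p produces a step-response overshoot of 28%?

From %OS = 100·exp(−πζ/√(1−ζ²)) = 28%, ζ = −ln(0.28)/√(π²+ln²(0.28)) = 0.3755.
Characteristic equation s² + 4.4s + 0.61K_p = 0 gives ζ = 4.4/(2√(0.61K_p)).
Setting ζ = 0.3755: √(0.61K_p) = 4.4/(2·0.3755) = 5.858, so K_p = 34.32/0.61 = 56.3.

K_p = 56.3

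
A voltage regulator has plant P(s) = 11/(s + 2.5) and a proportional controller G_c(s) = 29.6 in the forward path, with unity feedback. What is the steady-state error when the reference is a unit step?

0.00762

The loop is type 0. Static position error constant K_pos = G_c(0)·P(0) = 29.6·4.4 = 130.2.
Steady-state error to a unit step: e_ss = 1/(1+K_pos) = 1/131.2 = 0.00762.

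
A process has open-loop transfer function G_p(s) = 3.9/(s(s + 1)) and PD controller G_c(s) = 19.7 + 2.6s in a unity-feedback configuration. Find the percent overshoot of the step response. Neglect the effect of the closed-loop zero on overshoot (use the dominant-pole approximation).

7.54%

Forward path: (19.7 + 2.6s)·3.9/(s(s+1)). The closed-loop characteristic equation is s² + (1 + 3.9·2.6)s + 3.9·19.7 = 0.
That is s² + 11.14s + 76.83 = 0, so ω_n = 8.765 rad/s and ζ = 11.14/(2·8.765) = 0.6355.
%OS = 100·exp(−πζ/√(1−ζ²)) = 7.54%.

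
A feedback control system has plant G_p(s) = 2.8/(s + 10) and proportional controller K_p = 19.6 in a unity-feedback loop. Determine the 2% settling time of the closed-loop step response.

Closed-loop transfer function: T(s) = K_p·G_p(s)/(1 + K_p·G_p(s)) = 54.88/(s + 10 + 54.88) = 54.88/(s + 64.88).
Time constant τ = 1/64.88 = 0.01541 s, so the 2% settling time is about 4τ = 0.0617 s.

T_s ≈ 0.0617 s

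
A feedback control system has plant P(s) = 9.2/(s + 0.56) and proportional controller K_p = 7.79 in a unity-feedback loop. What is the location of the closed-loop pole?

Closed-loop transfer function: T(s) = K_p·P(s)/(1 + K_p·P(s)) = 71.67/(s + 0.56 + 71.67) = 71.67/(s + 72.23).
The closed-loop pole is at s = −72.23.

s = -72.23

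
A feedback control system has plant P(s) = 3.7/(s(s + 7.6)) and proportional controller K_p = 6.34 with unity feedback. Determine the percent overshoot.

From 1 + K_pP(s) = 0: s² + 7.6s + 23.46 = 0 ⇒ ω_n = 4.843, ζ = 0.7846.
%OS = 100·exp(−πζ/√(1−ζ²)) = 100·exp(−π·0.7846/√0.3844) = 1.88%.

1.88%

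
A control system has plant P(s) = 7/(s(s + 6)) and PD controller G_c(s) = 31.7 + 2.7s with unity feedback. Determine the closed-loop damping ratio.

ζ = 0.836

Forward path: (31.7 + 2.7s)·7/(s(s+6)). The closed-loop characteristic equation is s² + (6 + 7·2.7)s + 7·31.7 = 0.
That is s² + 24.9s + 221.9 = 0, so ω_n = 14.9 rad/s and ζ = 24.9/(2·14.9) = 0.8358.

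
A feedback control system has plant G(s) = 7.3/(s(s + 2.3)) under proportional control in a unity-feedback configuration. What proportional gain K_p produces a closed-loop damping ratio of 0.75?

Closed-loop characteristic equation: s² + 2.3s + K_p·7.3 = 0.
So ω_n = √(7.3K_p) and 2ζω_n = 2.3, giving ζ = 2.3/(2√(7.3K_p)).
Setting ζ = 0.75: √(7.3K_p) = 2.3/(2·0.75) = 1.533, so K_p = 2.351/7.3 = 0.322.

K_p = 0.322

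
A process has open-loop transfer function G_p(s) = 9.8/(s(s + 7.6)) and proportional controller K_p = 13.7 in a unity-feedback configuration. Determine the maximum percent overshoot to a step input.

33.6%

The closed-loop denominator s² + 7.6s + 134.3 gives ω_n = √134.3 = 11.59 and ζ = 7.6/(2ω_n) = 0.328.
%OS = 100·exp(−πζ/√(1−ζ²)) = 100·exp(−π·0.328/√0.8924) = 33.6%.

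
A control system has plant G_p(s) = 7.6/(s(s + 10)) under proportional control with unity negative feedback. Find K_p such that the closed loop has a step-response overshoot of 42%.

From %OS = 100·exp(−πζ/√(1−ζ²)) = 42%, ζ = −ln(0.42)/√(π²+ln²(0.42)) = 0.2662.
Characteristic equation s² + 10s + 7.6K_p = 0 gives ζ = 10/(2√(7.6K_p)).
Setting ζ = 0.2662: √(7.6K_p) = 10/(2·0.2662) = 18.78, so K_p = 352.9/7.6 = 46.4.

K_p = 46.4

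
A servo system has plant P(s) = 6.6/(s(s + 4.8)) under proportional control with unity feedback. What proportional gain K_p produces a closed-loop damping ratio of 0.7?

K_p = 1.78

Closed-loop characteristic equation: s² + 4.8s + K_p·6.6 = 0.
So ω_n = √(6.6K_p) and 2ζω_n = 4.8, giving ζ = 4.8/(2√(6.6K_p)).
Setting ζ = 0.7: √(6.6K_p) = 4.8/(2·0.7) = 3.429, so K_p = 11.76/6.6 = 1.78.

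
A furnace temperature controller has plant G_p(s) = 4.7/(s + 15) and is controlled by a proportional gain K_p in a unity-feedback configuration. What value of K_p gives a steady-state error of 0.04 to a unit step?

K_p = 76.6

The loop is type 0, so e_ss(step) = 1/(1 + K_pos) with K_pos = K_p·G_p(0).
G_p(0) = 0.3133. Require 1/(1 + K_p·0.3133) = 0.04, so 1 + 0.3133·K_p = 25.
K_p = (25 − 1)/0.3133 = 76.6.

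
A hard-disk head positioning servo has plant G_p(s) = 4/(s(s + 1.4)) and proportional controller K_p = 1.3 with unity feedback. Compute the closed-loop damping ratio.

With unity feedback the closed-loop characteristic equation is s² + 1.4s + 1.3·4 = s² + 1.4s + 5.2 = 0.
Matching s² + 2ζω_n s + ω_n²: ω_n = √5.2 = 2.28 rad/s and 2ζω_n = 1.4, so ζ = 1.4/(2·2.28) = 0.307.

ζ = 0.307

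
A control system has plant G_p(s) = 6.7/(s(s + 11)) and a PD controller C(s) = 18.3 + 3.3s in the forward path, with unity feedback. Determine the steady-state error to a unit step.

0

The open loop C(s)G_p(s) has a pole at the origin (type 1), so the static position error constant is infinite and e_ss = 1/(1+∞) = 0.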